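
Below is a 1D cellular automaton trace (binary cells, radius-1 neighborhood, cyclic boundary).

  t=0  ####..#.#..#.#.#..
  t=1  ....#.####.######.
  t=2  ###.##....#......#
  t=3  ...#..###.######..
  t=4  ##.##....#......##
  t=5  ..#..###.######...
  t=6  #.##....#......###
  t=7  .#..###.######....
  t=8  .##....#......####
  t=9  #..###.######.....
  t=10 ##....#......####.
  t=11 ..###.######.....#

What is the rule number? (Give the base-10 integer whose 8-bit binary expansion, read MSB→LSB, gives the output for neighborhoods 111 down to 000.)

  ###|.  b7=0 t=0,i=1
  ##.|.  b6=0 t=0,i=3
  #.#|#  b5=1 t=0,i=7
  #..|#  b4=1 t=0,i=4
  .##|.  b3=0 t=0,i=0
  .#.|#  b2=1 t=0,i=6
  ..#|.  b1=0 t=0,i=5
  ...|#  b0=1 t=1,i=0
  bits 00110101 = 53

53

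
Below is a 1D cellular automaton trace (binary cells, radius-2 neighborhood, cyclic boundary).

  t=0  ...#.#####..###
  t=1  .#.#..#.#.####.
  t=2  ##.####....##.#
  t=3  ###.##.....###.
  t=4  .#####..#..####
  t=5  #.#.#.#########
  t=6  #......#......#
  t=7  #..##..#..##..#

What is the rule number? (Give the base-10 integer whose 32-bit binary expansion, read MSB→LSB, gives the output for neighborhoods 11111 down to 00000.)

  [31] ##### => .  t=0,i=7
  [30] ####. => #  t=0,i=8
  [29] ###.# => #  t=2,i=1
  [28] ###.. => .  t=0,i=9
  [27] ##.## => #  t=2,i=2
  [26] ##.#. => .  t=5,i=1
  [25] ##..# => #  t=0,i=10
  [24] ##... => .  t=0,i=0
  [23] #.### => .  t=0,i=5
  [22] #.##. => #  t=3,i=4
  [21] #.#.# => .  t=1,i=8
  [20] #.#.. => #  t=1,i=3
  [19] #..## => #  t=0,i=11
  [18] #..#. => #  t=1,i=0
  [17] #...# => #  t=0,i=1
  [16] #.... => .  t=2,i=8
  [15] .#### => #  t=0,i=6
  [14] .###. => #  t=0,i=13
  [13] .##.# => #  t=2,i=12
  [12] .##.. => #  t=3,i=5
  [11] .#.## => .  t=0,i=4
  [10] .#.#. => .  t=1,i=2
  [9] .#..# => #  t=1,i=4
  [8] .#... => .  t=6,i=8
  [7] ..### => #  t=0,i=12
  [6] ..##. => #  t=2,i=11
  [5] ..#.# => #  t=0,i=3
  [4] ..#.. => #  t=4,i=8
  [3] ...## => .  t=2,i=10
  [2] ...#. => .  t=0,i=2
  [1] ....# => .  t=2,i=9
  [0] ..... => #  t=3,i=8
  bits 01101010010111101111001011110001 = 1784607473

1784607473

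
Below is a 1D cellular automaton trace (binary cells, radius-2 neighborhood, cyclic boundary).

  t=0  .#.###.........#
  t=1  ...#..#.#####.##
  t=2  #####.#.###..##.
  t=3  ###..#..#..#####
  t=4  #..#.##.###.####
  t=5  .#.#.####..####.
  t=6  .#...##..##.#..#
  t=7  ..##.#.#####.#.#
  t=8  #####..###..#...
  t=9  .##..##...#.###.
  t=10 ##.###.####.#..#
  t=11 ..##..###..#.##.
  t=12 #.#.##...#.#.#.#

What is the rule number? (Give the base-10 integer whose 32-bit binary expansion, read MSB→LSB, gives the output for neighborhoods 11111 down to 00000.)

  nb #####: next=#  (t=1,i=10, bit31=1)
  nb ####.: next=.  (t=1,i=11, bit30=0)
  nb ###.#: next=.  (t=1,i=12, bit29=0)
  nb ###..: next=.  (t=0,i=5, bit28=0)
  nb ##.##: next=#  (t=1,i=13, bit27=1)
  nb ##.#.: next=#  (t=2,i=5, bit26=1)
  nb ##..#: next=#  (t=2,i=11, bit25=1)
  nb ##...: next=#  (t=0,i=6, bit24=1)
  nb #.###: next=#  (t=0,i=3, bit23=1)
  nb #.##.: next=#  (t=1,i=14, bit22=1)
  nb #.#.#: next=.  (t=0,i=1, bit21=0)
  nb #.#..: next=.  (t=6,i=1, bit20=0)
  nb #..##: next=#  (t=2,i=12, bit19=1)
  nb #..#.: next=.  (t=1,i=5, bit18=0)
  nb #...#: next=#  (t=1,i=1, bit17=1)
  nb #....: next=.  (t=0,i=7, bit16=0)
  nb .####: next=#  (t=1,i=9, bit15=1)
  nb .###.: next=.  (t=0,i=4, bit14=0)
  nb .##.#: next=#  (t=2,i=14, bit13=1)
  nb .##..: next=.  (t=1,i=15, bit12=0)
  nb .#.##: next=.  (t=0,i=2, bit11=0)
  nb .#.#.: next=.  (t=0,i=0, bit10=0)
  nb .#..#: next=#  (t=1,i=4, bit9=1)
  nb .#...: next=#  (t=6,i=2, bit8=1)
  nb ..###: next=.  (t=3,i=11, bit7=0)
  nb ..##.: next=#  (t=2,i=13, bit6=1)
  nb ..#.#: next=#  (t=0,i=15, bit5=1)
  nb ..#..: next=#  (t=1,i=3, bit4=1)
  nb ...##: next=.  (t=6,i=4, bit3=0)
  nb ...#.: next=#  (t=0,i=14, bit2=1)
  nb ....#: next=.  (t=0,i=13, bit1=0)
  nb .....: next=#  (t=0,i=8, bit0=1)
  bits 10001111110010101010001101110101 = 2412422005

2412422005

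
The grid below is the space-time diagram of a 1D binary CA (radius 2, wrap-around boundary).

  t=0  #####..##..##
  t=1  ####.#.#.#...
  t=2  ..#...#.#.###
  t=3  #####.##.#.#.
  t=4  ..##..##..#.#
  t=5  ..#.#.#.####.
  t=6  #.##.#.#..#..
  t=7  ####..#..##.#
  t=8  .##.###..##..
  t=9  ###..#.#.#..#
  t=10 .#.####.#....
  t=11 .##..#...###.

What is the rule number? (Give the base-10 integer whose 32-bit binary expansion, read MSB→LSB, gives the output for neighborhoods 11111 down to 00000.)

  nb #####: next=#  (t=0,i=0, bit31=1)
  nb ####.: next=#  (t=0,i=3, bit30=1)
  nb ###.#: next=.  (t=1,i=3, bit29=0)
  nb ###..: next=.  (t=0,i=4, bit28=0)
  nb ##.##: next=.  (t=3,i=5, bit27=0)
  nb ##.#.: next=.  (t=1,i=4, bit26=0)
  nb ##..#: next=#  (t=0,i=5, bit25=1)
  nb ##...: next=.  (t=5,i=12, bit24=0)
  nb #.###: next=.  (t=2,i=10, bit23=0)
  nb #.##.: next=#  (t=3,i=6, bit22=1)
  nb #.#.#: next=.  (t=1,i=5, bit21=0)
  nb #.#..: next=.  (t=1,i=9, bit20=0)
  nb #..##: next=.  (t=0,i=6, bit19=0)
  nb #..#.: next=#  (t=2,i=1, bit18=1)
  nb #...#: next=#  (t=1,i=11, bit17=1)
  nb #....: next=#  (t=10,i=10, bit16=1)
  nb .####: next=.  (t=0,i=12, bit15=0)
  nb .###.: next=#  (t=2,i=11, bit14=1)
  nb .##.#: next=#  (t=3,i=7, bit13=1)
  nb .##..: next=.  (t=0,i=8, bit12=0)
  nb .#.##: next=#  (t=2,i=9, bit11=1)
  nb .#.#.: next=#  (t=1,i=6, bit10=1)
  nb .#..#: next=.  (t=4,i=0, bit9=0)
  nb .#...: next=#  (t=1,i=10, bit8=1)
  nb ..###: next=.  (t=0,i=11, bit7=0)
  nb ..##.: next=#  (t=0,i=7, bit6=1)
  nb ..#.#: next=#  (t=2,i=6, bit5=1)
  nb ..#..: next=#  (t=2,i=2, bit4=1)
  nb ...##: next=#  (t=1,i=12, bit3=1)
  nb ...#.: next=.  (t=2,i=5, bit2=0)
  nb ....#: next=.  (t=10,i=12, bit1=0)
  nb .....: next=#  (t=10,i=11, bit0=1)
  bits 11000010010001110110110101111001 = 3259460985

3259460985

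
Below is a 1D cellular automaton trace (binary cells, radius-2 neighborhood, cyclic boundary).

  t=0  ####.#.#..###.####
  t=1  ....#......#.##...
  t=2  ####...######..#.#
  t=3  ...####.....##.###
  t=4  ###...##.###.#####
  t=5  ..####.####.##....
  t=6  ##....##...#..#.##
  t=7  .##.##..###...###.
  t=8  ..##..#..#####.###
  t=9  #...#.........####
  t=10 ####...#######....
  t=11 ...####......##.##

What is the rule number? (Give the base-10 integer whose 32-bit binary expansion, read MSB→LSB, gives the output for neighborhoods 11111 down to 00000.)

  #####|.  b31=0 t=0,i=0
  ####.|.  b30=0 t=0,i=2
  ###.#|.  b29=0 t=0,i=3
  ###..|#  b28=1 t=2,i=3
  ##.##|#  b27=1 t=0,i=13
  ##.#.|#  b26=1 t=0,i=4
  ##..#|#  b25=1 t=2,i=13
  ##...|#  b24=1 t=1,i=15
  #.###|#  b23=1 t=0,i=14
  #.##.|.  b22=0 t=1,i=13
  #.#.#|.  b21=0 t=0,i=5
  #.#..|.  b20=0 t=0,i=7
  #..##|.  b19=0 t=0,i=9
  #..#.|.  b18=0 t=2,i=14
  #...#|#  b17=1 t=2,i=5
  #....|.  b16=0 t=1,i=6
  .####|.  b15=0 t=0,i=15
  .###.|#  b14=1 t=0,i=11
  .##.#|#  b13=1 t=3,i=13
  .##..|.  b12=0 t=1,i=14
  .#.##|#  b11=1 t=1,i=12
  .#.#.|.  b10=0 t=0,i=6
  .#..#|.  b9=0 t=0,i=8
  .#...|.  b8=0 t=1,i=5
  ..###|.  b7=0 t=0,i=10
  ..##.|.  b6=0 t=3,i=12
  ..#.#|#  b5=1 t=1,i=11
  ..#..|.  b4=0 t=1,i=4
  ...##|#  b3=1 t=2,i=6
  ...#.|#  b2=1 t=1,i=3
  ....#|#  b1=1 t=1,i=2
  .....|#  b0=1 t=1,i=0
  bits 00011111100000100110100000101111 = 528640047

528640047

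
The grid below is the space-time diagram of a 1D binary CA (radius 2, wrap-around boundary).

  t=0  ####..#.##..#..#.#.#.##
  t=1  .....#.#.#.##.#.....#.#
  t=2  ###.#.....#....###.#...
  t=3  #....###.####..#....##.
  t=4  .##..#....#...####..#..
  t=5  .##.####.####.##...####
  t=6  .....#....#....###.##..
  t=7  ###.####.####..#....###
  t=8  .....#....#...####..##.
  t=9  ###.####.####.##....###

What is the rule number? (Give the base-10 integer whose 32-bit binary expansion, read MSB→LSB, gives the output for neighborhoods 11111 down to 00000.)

17275349

  ##### -> .   bit 31 = 0  t=0,i=0
  ####. -> .   bit 30 = 0  t=0,i=2
  ###.# -> .   bit 29 = 0  t=2,i=2
  ###.. -> .   bit 28 = 0  t=0,i=3
  ##.## -> .   bit 27 = 0  t=3,i=8
  ##.#. -> .   bit 26 = 0  t=1,i=13
  ##..# -> .   bit 25 = 0  t=0,i=4
  ##... -> #   bit 24 = 1  t=5,i=16
  #.### -> .   bit 23 = 0  t=0,i=21
  #.##. -> .   bit 22 = 0  t=0,i=8
  #.#.# -> .   bit 21 = 0  t=0,i=17
  #.#.. -> .   bit 20 = 0  t=1,i=14
  #..## -> .   bit 19 = 0  t=8,i=19
  #..#. -> #   bit 18 = 1  t=0,i=5
  #...# -> #   bit 17 = 1  t=2,i=21
  #.... -> #   bit 16 = 1  t=1,i=1
  .#### -> #   bit 15 = 1  t=0,i=22
  .###. -> .   bit 14 = 0  t=2,i=1
  .##.# -> .   bit 13 = 0  t=1,i=12
  .##.. -> #   bit 12 = 1  t=0,i=9
  .#.## -> #   bit 11 = 1  t=0,i=7
  .#.#. -> .   bit 10 = 0  t=0,i=16
  .#..# -> .   bit 9 = 0  t=0,i=13
  .#... -> #   bit 8 = 1  t=1,i=0
  ..### -> #   bit 7 = 1  t=2,i=0
  ..##. -> #   bit 6 = 1  t=3,i=20
  ..#.# -> .   bit 5 = 0  t=0,i=6
  ..#.. -> #   bit 4 = 1  t=0,i=12
  ...## -> .   bit 3 = 0  t=2,i=14
  ...#. -> #   bit 2 = 1  t=1,i=4
  ....# -> .   bit 1 = 0  t=1,i=3
  ..... -> #   bit 0 = 1  t=1,i=2
  bits 00000001000001111001100111010101 = 17275349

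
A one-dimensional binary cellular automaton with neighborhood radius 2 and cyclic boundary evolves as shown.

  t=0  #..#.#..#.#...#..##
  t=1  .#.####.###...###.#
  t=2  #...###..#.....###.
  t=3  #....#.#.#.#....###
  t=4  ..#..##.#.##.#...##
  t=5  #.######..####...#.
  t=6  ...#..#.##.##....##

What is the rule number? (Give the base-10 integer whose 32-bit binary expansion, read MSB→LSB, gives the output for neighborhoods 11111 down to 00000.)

1717167728

  #####|.  b31=0 t=5,i=4
  ####.|#  b30=1 t=1,i=5
  ###.#|#  b29=1 t=1,i=6
  ###..|.  b28=0 t=0,i=0
  ##.##|.  b27=0 t=1,i=7
  ##.#.|#  b26=1 t=1,i=17
  ##..#|#  b25=1 t=0,i=1
  ##...|.  b24=0 t=1,i=11
  #.###|.  b23=0 t=1,i=3
  #.##.|#  b22=1 t=4,i=10
  #.#.#|.  b21=0 t=1,i=1
  #.#..|#  b20=1 t=0,i=5
  #..##|#  b19=1 t=0,i=16
  #..#.|.  b18=0 t=0,i=2
  #...#|.  b17=0 t=0,i=12
  #....|#  b16=1 t=2,i=11
  .####|#  b15=1 t=1,i=4
  .###.|#  b14=1 t=0,i=18
  .##.#|#  b13=1 t=4,i=6
  .##..|.  b12=0 t=4,i=18
  .#.##|.  b11=0 t=1,i=2
  .#.#.|#  b10=1 t=0,i=4
  .#..#|#  b9=1 t=0,i=6
  .#...|.  b8=0 t=0,i=11
  ..###|.  b7=0 t=0,i=17
  ..##.|#  b6=1 t=4,i=5
  ..#.#|#  b5=1 t=0,i=3
  ..#..|#  b4=1 t=0,i=14
  ...##|.  b3=0 t=1,i=13
  ...#.|.  b2=0 t=0,i=13
  ....#|.  b1=0 t=2,i=13
  .....|.  b0=0 t=2,i=12
  bits 01100110010110011110011001110000 = 1717167728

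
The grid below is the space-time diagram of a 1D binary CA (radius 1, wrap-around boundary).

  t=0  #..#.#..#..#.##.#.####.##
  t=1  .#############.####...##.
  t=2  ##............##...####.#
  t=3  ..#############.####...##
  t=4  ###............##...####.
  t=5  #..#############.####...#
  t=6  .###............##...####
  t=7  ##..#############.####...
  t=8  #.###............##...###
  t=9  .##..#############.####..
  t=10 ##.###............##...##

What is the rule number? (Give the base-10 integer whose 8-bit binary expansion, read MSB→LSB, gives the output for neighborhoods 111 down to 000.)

63

  nb ###: next=.  (t=0,i=19, bit7=0)
  nb ##.: next=.  (t=0,i=0, bit6=0)
  nb #.#: next=#  (t=0,i=4, bit5=1)
  nb #..: next=#  (t=0,i=1, bit4=1)
  nb .##: next=#  (t=0,i=13, bit3=1)
  nb .#.: next=#  (t=0,i=3, bit2=1)
  nb ..#: next=#  (t=0,i=2, bit1=1)
  nb ...: next=#  (t=1,i=20, bit0=1)
  bits 00111111 = 63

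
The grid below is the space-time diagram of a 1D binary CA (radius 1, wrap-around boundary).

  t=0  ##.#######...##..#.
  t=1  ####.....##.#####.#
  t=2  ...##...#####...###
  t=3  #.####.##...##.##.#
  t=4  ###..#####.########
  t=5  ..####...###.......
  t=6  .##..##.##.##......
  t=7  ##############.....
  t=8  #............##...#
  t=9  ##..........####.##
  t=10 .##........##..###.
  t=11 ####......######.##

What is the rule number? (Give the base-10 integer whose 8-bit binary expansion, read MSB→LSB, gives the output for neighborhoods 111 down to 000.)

122

  ### -> .   bit 7 = 0  t=0,i=4
  ##. -> #   bit 6 = 1  t=0,i=1
  #.# -> #   bit 5 = 1  t=0,i=2
  #.. -> #   bit 4 = 1  t=0,i=10
  .## -> #   bit 3 = 1  t=0,i=0
  .#. -> .   bit 2 = 0  t=0,i=17
  ..# -> #   bit 1 = 1  t=0,i=12
  ... -> .   bit 0 = 0  t=0,i=11
  bits 01111010 = 122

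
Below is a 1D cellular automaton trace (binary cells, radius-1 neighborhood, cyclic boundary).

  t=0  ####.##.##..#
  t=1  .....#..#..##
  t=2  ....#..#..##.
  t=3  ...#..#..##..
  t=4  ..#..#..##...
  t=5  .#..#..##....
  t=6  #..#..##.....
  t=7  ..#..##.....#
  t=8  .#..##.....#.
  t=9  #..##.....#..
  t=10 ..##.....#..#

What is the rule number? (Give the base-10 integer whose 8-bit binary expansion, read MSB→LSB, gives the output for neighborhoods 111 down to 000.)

  ### -> .   bit 7 = 0  t=0,i=0
  ##. -> .   bit 6 = 0  t=0,i=3
  #.# -> .   bit 5 = 0  t=0,i=4
  #.. -> .   bit 4 = 0  t=0,i=10
  .## -> #   bit 3 = 1  t=0,i=5
  .#. -> .   bit 2 = 0  t=1,i=5
  ..# -> #   bit 1 = 1  t=0,i=11
  ... -> .   bit 0 = 0  t=1,i=1
  bits 00001010 = 10

10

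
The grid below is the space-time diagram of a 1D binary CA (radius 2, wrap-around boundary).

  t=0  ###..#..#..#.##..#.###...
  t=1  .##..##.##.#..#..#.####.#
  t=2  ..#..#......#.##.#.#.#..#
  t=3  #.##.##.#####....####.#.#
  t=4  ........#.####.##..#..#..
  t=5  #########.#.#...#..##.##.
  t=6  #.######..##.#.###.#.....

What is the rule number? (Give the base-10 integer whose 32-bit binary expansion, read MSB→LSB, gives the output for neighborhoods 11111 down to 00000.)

  [31] ##### => #  t=3,i=10
  [30] ####. => #  t=1,i=21
  [29] ###.# => .  t=1,i=22
  [28] ###.. => #  t=0,i=2
  [27] ##.## => .  t=1,i=7
  [26] ##.#. => .  t=1,i=10
  [25] ##..# => .  t=0,i=3
  [24] ##... => #  t=0,i=22
  [23] #.### => #  t=0,i=19
  [22] #.##. => .  t=0,i=13
  [21] #.#.# => #  t=1,i=24
  [20] #.#.. => .  t=1,i=11
  [19] #..## => .  t=1,i=4
  [18] #..#. => .  t=0,i=4
  [17] #...# => .  t=0,i=23
  [16] #.... => .  t=2,i=7
  [15] .#### => .  t=1,i=20
  [14] .###. => #  t=0,i=1
  [13] .##.# => .  t=1,i=6
  [12] .##.. => #  t=0,i=14
  [11] .#.## => .  t=0,i=12
  [10] .#.#. => #  t=2,i=18
  [9] .#..# => #  t=0,i=6
  [8] .#... => #  t=2,i=6
  [7] ..### => .  t=0,i=0
  [6] ..##. => #  t=1,i=5
  [5] ..#.# => #  t=0,i=11
  [4] ..#.. => #  t=0,i=5
  [3] ...## => #  t=0,i=24
  [2] ...#. => #  t=2,i=11
  [1] ....# => #  t=2,i=10
  [0] ..... => #  t=2,i=8
  bits 11010001101000000101011101111111 = 3516946303

3516946303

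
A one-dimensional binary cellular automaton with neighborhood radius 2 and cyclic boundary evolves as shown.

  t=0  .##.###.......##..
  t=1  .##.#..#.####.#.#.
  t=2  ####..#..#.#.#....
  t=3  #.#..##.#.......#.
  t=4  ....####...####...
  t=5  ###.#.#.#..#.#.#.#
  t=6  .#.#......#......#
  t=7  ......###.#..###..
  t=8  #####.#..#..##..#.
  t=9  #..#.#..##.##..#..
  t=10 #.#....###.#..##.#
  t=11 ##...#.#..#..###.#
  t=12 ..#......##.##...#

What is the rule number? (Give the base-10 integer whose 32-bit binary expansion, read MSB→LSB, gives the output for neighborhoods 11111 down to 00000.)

  nb #####: next=.  (t=8,i=2, bit31=0)
  nb ####.: next=#  (t=1,i=11, bit30=1)
  nb ###.#: next=.  (t=1,i=12, bit29=0)
  nb ###..: next=.  (t=0,i=6, bit28=0)
  nb ##.##: next=.  (t=0,i=3, bit27=0)
  nb ##.#.: next=#  (t=1,i=3, bit26=1)
  nb ##..#: next=.  (t=2,i=4, bit25=0)
  nb ##...: next=#  (t=0,i=7, bit24=1)
  nb #.###: next=#  (t=0,i=4, bit23=1)
  nb #.##.: next=#  (t=9,i=11, bit22=1)
  nb #.#.#: next=.  (t=1,i=14, bit21=0)
  nb #.#..: next=.  (t=1,i=4, bit20=0)
  nb #..##: next=#  (t=1,i=0, bit19=1)
  nb #..#.: next=#  (t=1,i=6, bit18=1)
  nb #...#: next=.  (t=0,i=17, bit17=0)
  nb #....: next=.  (t=0,i=8, bit16=0)
  nb .####: next=.  (t=1,i=10, bit15=0)
  nb .###.: next=.  (t=0,i=5, bit14=0)
  nb .##.#: next=#  (t=0,i=2, bit13=1)
  nb .##..: next=.  (t=0,i=15, bit12=0)
  nb .#.##: next=.  (t=1,i=8, bit11=0)
  nb .#.#.: next=.  (t=1,i=15, bit10=0)
  nb .#..#: next=.  (t=1,i=5, bit9=0)
  nb .#...: next=.  (t=2,i=14, bit8=0)
  nb ..###: next=#  (t=2,i=0, bit7=1)
  nb ..##.: next=#  (t=0,i=1, bit6=1)
  nb ..#.#: next=.  (t=1,i=7, bit5=0)
  nb ..#..: next=#  (t=2,i=6, bit4=1)
  nb ...##: next=.  (t=0,i=0, bit3=0)
  nb ...#.: next=.  (t=3,i=15, bit2=0)
  nb ....#: next=#  (t=0,i=12, bit1=1)
  nb .....: next=#  (t=0,i=9, bit0=1)
  bits 01000101110011000010000011010011 = 1171005651

1171005651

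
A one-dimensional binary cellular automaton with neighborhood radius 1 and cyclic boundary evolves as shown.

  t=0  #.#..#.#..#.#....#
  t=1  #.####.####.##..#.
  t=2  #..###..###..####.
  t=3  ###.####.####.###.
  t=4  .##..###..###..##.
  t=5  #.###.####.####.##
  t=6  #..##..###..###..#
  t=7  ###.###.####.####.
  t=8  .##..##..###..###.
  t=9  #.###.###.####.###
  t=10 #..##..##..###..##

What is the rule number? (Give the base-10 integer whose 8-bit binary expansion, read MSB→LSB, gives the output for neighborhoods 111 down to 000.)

214

  nb ###: next=#  (t=1,i=3, bit7=1)
  nb ##.: next=#  (t=0,i=0, bit6=1)
  nb #.#: next=.  (t=0,i=1, bit5=0)
  nb #..: next=#  (t=0,i=3, bit4=1)
  nb .##: next=.  (t=0,i=17, bit3=0)
  nb .#.: next=#  (t=0,i=2, bit2=1)
  nb ..#: next=#  (t=0,i=4, bit1=1)
  nb ...: next=.  (t=0,i=14, bit0=0)
  bits 11010110 = 214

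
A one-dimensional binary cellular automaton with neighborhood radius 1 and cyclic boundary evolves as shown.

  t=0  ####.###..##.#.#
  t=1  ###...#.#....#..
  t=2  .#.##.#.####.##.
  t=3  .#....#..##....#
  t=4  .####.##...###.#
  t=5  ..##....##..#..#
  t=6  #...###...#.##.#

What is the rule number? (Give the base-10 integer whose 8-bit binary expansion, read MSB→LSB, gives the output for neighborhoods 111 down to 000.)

149

  ###|#  b7=1 t=0,i=0
  ##.|.  b6=0 t=0,i=3
  #.#|.  b5=0 t=0,i=4
  #..|#  b4=1 t=0,i=8
  .##|.  b3=0 t=0,i=5
  .#.|#  b2=1 t=0,i=13
  ..#|.  b1=0 t=0,i=9
  ...|#  b0=1 t=1,i=4
  bits 10010101 = 149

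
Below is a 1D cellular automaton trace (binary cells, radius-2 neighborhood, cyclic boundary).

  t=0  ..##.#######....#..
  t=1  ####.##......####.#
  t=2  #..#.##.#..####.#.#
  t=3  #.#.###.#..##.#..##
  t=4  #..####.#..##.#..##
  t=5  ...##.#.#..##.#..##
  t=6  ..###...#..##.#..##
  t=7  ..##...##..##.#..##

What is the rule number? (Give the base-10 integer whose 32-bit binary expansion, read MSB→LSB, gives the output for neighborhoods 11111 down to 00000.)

  ##### -> .   bit 31 = 0  t=0,i=7
  ####. -> .   bit 30 = 0  t=0,i=10
  ###.# -> #   bit 29 = 1  t=1,i=3
  ###.. -> .   bit 28 = 0  t=0,i=11
  ##.## -> .   bit 27 = 0  t=0,i=4
  ##.#. -> .   bit 26 = 0  t=2,i=7
  ##..# -> .   bit 25 = 0  t=2,i=1
  ##... -> .   bit 24 = 0  t=0,i=12
  #.### -> #   bit 23 = 1  t=0,i=5
  #.##. -> #   bit 22 = 1  t=1,i=5
  #.#.# -> .   bit 21 = 0  t=2,i=16
  #.#.. -> #   bit 20 = 1  t=2,i=8
  #..## -> .   bit 19 = 0  t=2,i=10
  #..#. -> #   bit 18 = 1  t=2,i=2
  #...# -> .   bit 17 = 0  t=5,i=1
  #.... -> #   bit 16 = 1  t=0,i=13
  .#### -> #   bit 15 = 1  t=0,i=6
  .###. -> #   bit 14 = 1  t=3,i=5
  .##.# -> #   bit 13 = 1  t=0,i=3
  .##.. -> #   bit 12 = 1  t=1,i=6
  .#.## -> #   bit 11 = 1  t=2,i=4
  .#.#. -> .   bit 10 = 0  t=5,i=7
  .#..# -> .   bit 9 = 0  t=2,i=9
  .#... -> .   bit 8 = 0  t=0,i=17
  ..### -> #   bit 7 = 1  t=1,i=13
  ..##. -> #   bit 6 = 1  t=0,i=2
  ..#.# -> .   bit 5 = 0  t=2,i=3
  ..#.. -> #   bit 4 = 1  t=0,i=16
  ...## -> #   bit 3 = 1  t=0,i=1
  ...#. -> #   bit 2 = 1  t=0,i=15
  ....# -> #   bit 1 = 1  t=0,i=0
  ..... -> .   bit 0 = 0  t=1,i=9
  bits 00100000110101011111100011011110 = 550893790

550893790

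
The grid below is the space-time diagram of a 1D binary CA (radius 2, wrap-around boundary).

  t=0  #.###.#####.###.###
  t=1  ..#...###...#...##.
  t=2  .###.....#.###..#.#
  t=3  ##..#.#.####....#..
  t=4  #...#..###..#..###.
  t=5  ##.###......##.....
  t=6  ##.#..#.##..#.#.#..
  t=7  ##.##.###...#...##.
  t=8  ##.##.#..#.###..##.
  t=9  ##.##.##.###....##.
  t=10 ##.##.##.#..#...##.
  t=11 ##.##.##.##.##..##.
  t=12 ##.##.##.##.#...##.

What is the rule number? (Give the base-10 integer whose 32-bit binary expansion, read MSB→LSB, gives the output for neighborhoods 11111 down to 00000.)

  nb #####: next=#  (t=0,i=8, bit31=1)
  nb ####.: next=.  (t=0,i=9, bit30=0)
  nb ###.#: next=.  (t=0,i=0, bit29=0)
  nb ###..: next=.  (t=1,i=8, bit28=0)
  nb ##.##: next=.  (t=0,i=1, bit27=0)
  nb ##.#.: next=.  (t=4,i=18, bit26=0)
  nb ##..#: next=.  (t=2,i=14, bit25=0)
  nb ##...: next=#  (t=1,i=9, bit24=1)
  nb #.###: next=#  (t=0,i=2, bit23=1)
  nb #.##.: next=#  (t=6,i=8, bit22=1)
  nb #.#.#: next=.  (t=2,i=18, bit21=0)
  nb #.#..: next=#  (t=4,i=0, bit20=1)
  nb #..##: next=.  (t=3,i=18, bit19=0)
  nb #..#.: next=.  (t=2,i=15, bit18=0)
  nb #...#: next=.  (t=1,i=0, bit17=0)
  nb #....: next=.  (t=2,i=5, bit16=0)
  nb .####: next=#  (t=0,i=7, bit15=1)
  nb .###.: next=.  (t=0,i=3, bit14=0)
  nb .##.#: next=#  (t=5,i=1, bit13=1)
  nb .##..: next=.  (t=1,i=17, bit12=0)
  nb .#.##: next=#  (t=2,i=0, bit11=1)
  nb .#.#.: next=.  (t=2,i=17, bit10=0)
  nb .#..#: next=#  (t=3,i=17, bit9=1)
  nb .#...: next=#  (t=1,i=3, bit8=1)
  nb ..###: next=.  (t=1,i=6, bit7=0)
  nb ..##.: next=#  (t=1,i=16, bit6=1)
  nb ..#.#: next=#  (t=2,i=9, bit5=1)
  nb ..#..: next=#  (t=1,i=2, bit4=1)
  nb ...##: next=.  (t=1,i=5, bit3=0)
  nb ...#.: next=#  (t=1,i=1, bit2=1)
  nb ....#: next=.  (t=2,i=7, bit1=0)
  nb .....: next=#  (t=2,i=6, bit0=1)
  bits 10000001110100001010101101110101 = 2177936245

2177936245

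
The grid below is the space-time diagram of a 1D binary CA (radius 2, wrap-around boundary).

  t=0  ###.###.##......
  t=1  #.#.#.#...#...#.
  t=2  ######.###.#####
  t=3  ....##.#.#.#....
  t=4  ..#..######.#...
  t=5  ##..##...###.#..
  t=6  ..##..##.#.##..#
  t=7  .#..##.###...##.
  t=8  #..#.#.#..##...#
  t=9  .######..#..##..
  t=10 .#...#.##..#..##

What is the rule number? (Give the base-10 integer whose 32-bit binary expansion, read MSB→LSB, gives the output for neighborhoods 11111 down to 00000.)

1739466150

  nb #####: next=.  (t=2,i=0, bit31=0)
  nb ####.: next=#  (t=2,i=4, bit30=1)
  nb ###.#: next=#  (t=0,i=2, bit29=1)
  nb ###..: next=.  (t=7,i=9, bit28=0)
  nb ##.##: next=.  (t=0,i=3, bit27=0)
  nb ##.#.: next=#  (t=3,i=6, bit26=1)
  nb ##..#: next=#  (t=5,i=2, bit25=1)
  nb ##...: next=#  (t=0,i=10, bit24=1)
  nb #.###: next=#  (t=0,i=4, bit23=1)
  nb #.##.: next=.  (t=0,i=8, bit22=0)
  nb #.#.#: next=#  (t=1,i=0, bit21=1)
  nb #.#..: next=.  (t=1,i=6, bit20=0)
  nb #..##: next=#  (t=4,i=4, bit19=1)
  nb #..#.: next=#  (t=6,i=14, bit18=1)
  nb #...#: next=#  (t=1,i=8, bit17=1)
  nb #....: next=.  (t=0,i=11, bit16=0)
  nb .####: next=.  (t=2,i=12, bit15=0)
  nb .###.: next=.  (t=0,i=1, bit14=0)
  nb .##.#: next=#  (t=3,i=5, bit13=1)
  nb .##..: next=.  (t=0,i=9, bit12=0)
  nb .#.##: next=.  (t=6,i=10, bit11=0)
  nb .#.#.: next=#  (t=1,i=1, bit10=1)
  nb .#..#: next=.  (t=4,i=3, bit9=0)
  nb .#...: next=#  (t=1,i=7, bit8=1)
  nb ..###: next=#  (t=0,i=0, bit7=1)
  nb ..##.: next=.  (t=3,i=4, bit6=0)
  nb ..#.#: next=#  (t=1,i=14, bit5=1)
  nb ..#..: next=.  (t=1,i=10, bit4=0)
  nb ...##: next=.  (t=0,i=15, bit3=0)
  nb ...#.: next=#  (t=1,i=9, bit2=1)
  nb ....#: next=#  (t=0,i=14, bit1=1)
  nb .....: next=.  (t=0,i=12, bit0=0)
  bits 01100111101011100010010110100110 = 1739466150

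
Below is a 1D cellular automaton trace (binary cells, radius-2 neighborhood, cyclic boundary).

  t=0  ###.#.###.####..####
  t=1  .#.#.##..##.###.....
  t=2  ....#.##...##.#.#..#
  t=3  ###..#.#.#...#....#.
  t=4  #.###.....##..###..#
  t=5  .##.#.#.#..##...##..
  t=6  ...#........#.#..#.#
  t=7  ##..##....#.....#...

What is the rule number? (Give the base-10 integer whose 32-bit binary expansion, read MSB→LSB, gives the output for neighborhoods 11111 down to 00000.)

  nb #####: next=.  (t=0,i=0, bit31=0)
  nb ####.: next=#  (t=0,i=1, bit30=1)
  nb ###.#: next=.  (t=0,i=2, bit29=0)
  nb ###..: next=#  (t=0,i=13, bit28=1)
  nb ##.##: next=#  (t=0,i=9, bit27=1)
  nb ##.#.: next=#  (t=0,i=3, bit26=1)
  nb ##..#: next=#  (t=0,i=14, bit25=1)
  nb ##...: next=.  (t=1,i=15, bit24=0)
  nb #.###: next=#  (t=0,i=6, bit23=1)
  nb #.##.: next=.  (t=1,i=5, bit22=0)
  nb #.#.#: next=.  (t=0,i=4, bit21=0)
  nb #.#..: next=.  (t=2,i=16, bit20=0)
  nb #..##: next=.  (t=0,i=15, bit19=0)
  nb #..#.: next=#  (t=2,i=18, bit18=1)
  nb #...#: next=#  (t=2,i=9, bit17=1)
  nb #....: next=#  (t=1,i=16, bit16=1)
  nb .####: next=.  (t=0,i=11, bit15=0)
  nb .###.: next=.  (t=0,i=7, bit14=0)
  nb .##.#: next=.  (t=1,i=10, bit13=0)
  nb .##..: next=#  (t=1,i=6, bit12=1)
  nb .#.##: next=#  (t=0,i=5, bit11=1)
  nb .#.#.: next=.  (t=1,i=2, bit10=0)
  nb .#..#: next=.  (t=2,i=17, bit9=0)
  nb .#...: next=#  (t=2,i=0, bit8=1)
  nb ..###: next=.  (t=0,i=16, bit7=0)
  nb ..##.: next=.  (t=1,i=9, bit6=0)
  nb ..#.#: next=.  (t=1,i=1, bit5=0)
  nb ..#..: next=.  (t=2,i=19, bit4=0)
  nb ...##: next=.  (t=2,i=10, bit3=0)
  nb ...#.: next=.  (t=1,i=0, bit2=0)
  nb ....#: next=#  (t=1,i=19, bit1=1)
  nb .....: next=.  (t=1,i=17, bit0=0)
  bits 01011110100001110001100100000010 = 1585912066

1585912066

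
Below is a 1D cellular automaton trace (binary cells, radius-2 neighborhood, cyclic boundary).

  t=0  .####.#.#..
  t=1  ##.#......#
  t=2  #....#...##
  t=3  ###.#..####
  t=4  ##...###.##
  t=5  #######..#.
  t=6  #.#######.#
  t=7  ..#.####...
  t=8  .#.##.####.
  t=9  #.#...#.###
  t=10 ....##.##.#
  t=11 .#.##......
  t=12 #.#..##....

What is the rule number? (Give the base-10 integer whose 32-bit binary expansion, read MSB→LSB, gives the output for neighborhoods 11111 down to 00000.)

  #####|#  b31=1 t=3,i=0
  ####.|#  b30=1 t=0,i=3
  ###.#|.  b29=0 t=0,i=4
  ###..|#  b28=1 t=2,i=0
  ##.##|.  b27=0 t=4,i=8
  ##.#.|.  b26=0 t=0,i=5
  ##..#|#  b25=1 t=5,i=7
  ##...|#  b24=1 t=2,i=1
  #.###|#  b23=1 t=4,i=9
  #.##.|.  b22=0 t=6,i=10
  #.#.#|.  b21=0 t=0,i=6
  #.#..|.  b20=0 t=0,i=8
  #..##|#  b19=1 t=3,i=6
  #..#.|#  b18=1 t=5,i=8
  #...#|#  b17=1 t=0,i=10
  #....|#  b16=1 t=1,i=5
  .####|.  b15=0 t=0,i=2
  .###.|#  b14=1 t=1,i=0
  .##.#|.  b13=0 t=6,i=0
  .##..|.  b12=0 t=11,i=4
  .#.##|#  b11=1 t=5,i=10
  .#.#.|.  b10=0 t=0,i=7
  .#..#|#  b9=1 t=3,i=5
  .#...|.  b8=0 t=0,i=9
  ..###|#  b7=1 t=0,i=1
  ..##.|#  b6=1 t=10,i=4
  ..#.#|.  b5=0 t=5,i=9
  ..#..|.  b4=0 t=2,i=5
  ...##|#  b3=1 t=0,i=0
  ...#.|#  b2=1 t=2,i=4
  ....#|.  b1=0 t=1,i=8
  .....|.  b0=0 t=1,i=6
  bits 11010011100011110100101011001100 = 3549383372

3549383372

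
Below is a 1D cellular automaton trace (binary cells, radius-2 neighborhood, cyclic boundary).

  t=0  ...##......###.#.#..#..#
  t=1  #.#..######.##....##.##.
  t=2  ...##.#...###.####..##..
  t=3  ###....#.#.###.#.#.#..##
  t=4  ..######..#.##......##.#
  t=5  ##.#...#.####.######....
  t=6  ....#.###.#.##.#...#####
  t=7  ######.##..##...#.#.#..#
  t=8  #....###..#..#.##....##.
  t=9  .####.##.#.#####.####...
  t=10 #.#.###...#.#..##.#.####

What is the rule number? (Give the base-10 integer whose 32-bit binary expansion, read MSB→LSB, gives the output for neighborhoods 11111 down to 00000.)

961399599

  ##### -> .   bit 31 = 0  t=1,i=7
  ####. -> .   bit 30 = 0  t=1,i=9
  ###.# -> #   bit 29 = 1  t=0,i=13
  ###.. -> #   bit 28 = 1  t=2,i=17
  ##.## -> #   bit 27 = 1  t=1,i=11
  ##.#. -> .   bit 26 = 0  t=0,i=14
  ##..# -> .   bit 25 = 0  t=2,i=18
  ##... -> #   bit 24 = 1  t=0,i=5
  #.### -> .   bit 23 = 0  t=2,i=14
  #.##. -> #   bit 22 = 1  t=1,i=12
  #.#.# -> .   bit 21 = 0  t=0,i=15
  #.#.. -> .   bit 20 = 0  t=0,i=17
  #..## -> #   bit 19 = 1  t=1,i=4
  #..#. -> #   bit 18 = 1  t=0,i=19
  #...# -> .   bit 17 = 0  t=0,i=1
  #.... -> #   bit 16 = 1  t=0,i=6
  .#### -> #   bit 15 = 1  t=1,i=6
  .###. -> #   bit 14 = 1  t=0,i=12
  .##.# -> .   bit 13 = 0  t=1,i=19
  .##.. -> .   bit 12 = 0  t=0,i=4
  .#.## -> #   bit 11 = 1  t=3,i=10
  .#.#. -> .   bit 10 = 0  t=0,i=16
  .#..# -> #   bit 9 = 1  t=0,i=18
  .#... -> #   bit 8 = 1  t=0,i=0
  ..### -> .   bit 7 = 0  t=0,i=11
  ..##. -> .   bit 6 = 0  t=0,i=3
  ..#.# -> #   bit 5 = 1  t=3,i=7
  ..#.. -> .   bit 4 = 0  t=0,i=20
  ...## -> #   bit 3 = 1  t=0,i=2
  ...#. -> #   bit 2 = 1  t=3,i=6
  ....# -> #   bit 1 = 1  t=0,i=9
  ..... -> #   bit 0 = 1  t=0,i=7
  bits 00111001010011011100101100101111 = 961399599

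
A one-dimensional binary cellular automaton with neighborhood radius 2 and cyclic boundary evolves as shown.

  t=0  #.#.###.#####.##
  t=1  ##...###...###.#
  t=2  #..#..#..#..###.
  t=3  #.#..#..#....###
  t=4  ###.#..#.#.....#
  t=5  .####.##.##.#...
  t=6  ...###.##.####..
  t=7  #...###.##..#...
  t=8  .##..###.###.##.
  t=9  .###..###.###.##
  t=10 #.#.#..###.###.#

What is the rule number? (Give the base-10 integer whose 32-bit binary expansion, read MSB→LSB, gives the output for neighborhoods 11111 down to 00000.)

1846964577

  ##### -> .   bit 31 = 0  t=0,i=10
  ####. -> #   bit 30 = 1  t=0,i=11
  ###.# -> #   bit 29 = 1  t=0,i=0
  ###.. -> .   bit 28 = 0  t=1,i=1
  ##.## -> #   bit 27 = 1  t=0,i=7
  ##.#. -> #   bit 26 = 1  t=0,i=1
  ##..# -> #   bit 25 = 1  t=7,i=10
  ##... -> .   bit 24 = 0  t=1,i=2
  #.### -> .   bit 23 = 0  t=0,i=4
  #.##. -> .   bit 22 = 0  t=5,i=6
  #.#.# -> .   bit 21 = 0  t=0,i=2
  #.#.. -> #   bit 20 = 1  t=2,i=0
  #..## -> .   bit 19 = 0  t=2,i=11
  #..#. -> #   bit 18 = 1  t=2,i=2
  #...# -> #   bit 17 = 1  t=1,i=3
  #.... -> .   bit 16 = 0  t=3,i=10
  .#### -> .   bit 15 = 0  t=0,i=9
  .###. -> #   bit 14 = 1  t=0,i=5
  .##.# -> #   bit 13 = 1  t=5,i=7
  .##.. -> #   bit 12 = 1  t=7,i=9
  .#.## -> .   bit 11 = 0  t=0,i=3
  .#.#. -> .   bit 10 = 0  t=4,i=8
  .#..# -> .   bit 9 = 0  t=2,i=1
  .#... -> #   bit 8 = 1  t=3,i=9
  ..### -> .   bit 7 = 0  t=1,i=5
  ..##. -> #   bit 6 = 1  t=8,i=1
  ..#.# -> #   bit 5 = 1  t=4,i=7
  ..#.. -> .   bit 4 = 0  t=2,i=3
  ...## -> .   bit 3 = 0  t=1,i=4
  ...#. -> .   bit 2 = 0  t=7,i=15
  ....# -> .   bit 1 = 0  t=3,i=11
  ..... -> #   bit 0 = 1  t=4,i=12
  bits 01101110000101100111000101100001 = 1846964577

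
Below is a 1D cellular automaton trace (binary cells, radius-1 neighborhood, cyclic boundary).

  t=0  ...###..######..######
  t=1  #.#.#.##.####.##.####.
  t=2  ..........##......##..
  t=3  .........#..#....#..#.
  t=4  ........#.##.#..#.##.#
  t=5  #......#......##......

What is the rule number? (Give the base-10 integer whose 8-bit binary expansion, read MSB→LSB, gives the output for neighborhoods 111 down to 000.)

  nb ###: next=#  (t=0,i=4, bit7=1)
  nb ##.: next=.  (t=0,i=5, bit6=0)
  nb #.#: next=.  (t=1,i=1, bit5=0)
  nb #..: next=#  (t=0,i=0, bit4=1)
  nb .##: next=.  (t=0,i=3, bit3=0)
  nb .#.: next=.  (t=1,i=0, bit2=0)
  nb ..#: next=#  (t=0,i=2, bit1=1)
  nb ...: next=.  (t=0,i=1, bit0=0)
  bits 10010010 = 146

146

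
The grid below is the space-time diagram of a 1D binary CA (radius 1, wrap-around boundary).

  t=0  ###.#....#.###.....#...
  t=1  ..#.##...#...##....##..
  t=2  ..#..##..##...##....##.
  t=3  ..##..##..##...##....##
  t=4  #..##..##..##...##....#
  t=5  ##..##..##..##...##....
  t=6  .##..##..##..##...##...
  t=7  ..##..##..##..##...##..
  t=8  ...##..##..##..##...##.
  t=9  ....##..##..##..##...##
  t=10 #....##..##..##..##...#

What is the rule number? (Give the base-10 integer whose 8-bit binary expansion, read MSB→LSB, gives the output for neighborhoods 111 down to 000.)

  [7] ### => .  t=0,i=1
  [6] ##. => #  t=0,i=2
  [5] #.# => .  t=0,i=3
  [4] #.. => #  t=0,i=5
  [3] .## => .  t=0,i=0
  [2] .#. => #  t=0,i=4
  [1] ..# => .  t=0,i=8
  [0] ... => .  t=0,i=6
  bits 01010100 = 84

84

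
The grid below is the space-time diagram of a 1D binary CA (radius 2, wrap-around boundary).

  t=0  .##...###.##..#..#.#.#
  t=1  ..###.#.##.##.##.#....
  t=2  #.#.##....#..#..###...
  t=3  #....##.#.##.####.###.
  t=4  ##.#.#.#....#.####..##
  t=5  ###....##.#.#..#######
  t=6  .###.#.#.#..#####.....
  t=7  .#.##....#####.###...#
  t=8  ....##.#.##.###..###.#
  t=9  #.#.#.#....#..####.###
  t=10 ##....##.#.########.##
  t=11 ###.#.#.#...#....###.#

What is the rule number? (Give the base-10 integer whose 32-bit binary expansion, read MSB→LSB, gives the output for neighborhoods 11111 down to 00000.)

2132448242

  ##### -> .   bit 31 = 0  t=5,i=0
  ####. -> #   bit 30 = 1  t=3,i=15
  ###.# -> #   bit 29 = 1  t=0,i=8
  ###.. -> #   bit 28 = 1  t=2,i=18
  ##.## -> #   bit 27 = 1  t=0,i=9
  ##.#. -> #   bit 26 = 1  t=1,i=5
  ##..# -> #   bit 25 = 1  t=0,i=12
  ##... -> #   bit 24 = 1  t=0,i=3
  #.### -> .   bit 23 = 0  t=3,i=13
  #.##. -> .   bit 22 = 0  t=0,i=1
  #.#.# -> .   bit 21 = 0  t=0,i=19
  #.#.. -> #   bit 20 = 1  t=1,i=17
  #..## -> #   bit 19 = 1  t=2,i=15
  #..#. -> .   bit 18 = 0  t=0,i=13
  #...# -> #   bit 17 = 1  t=0,i=4
  #.... -> .   bit 16 = 0  t=1,i=19
  .#### -> #   bit 15 = 1  t=3,i=14
  .###. -> .   bit 14 = 0  t=0,i=7
  .##.# -> .   bit 13 = 0  t=1,i=9
  .##.. -> #   bit 12 = 1  t=0,i=2
  .#.## -> .   bit 11 = 0  t=0,i=0
  .#.#. -> .   bit 10 = 0  t=0,i=18
  .#..# -> #   bit 9 = 1  t=0,i=15
  .#... -> #   bit 8 = 1  t=1,i=18
  ..### -> #   bit 7 = 1  t=0,i=6
  ..##. -> #   bit 6 = 1  t=3,i=5
  ..#.# -> #   bit 5 = 1  t=0,i=17
  ..#.. -> #   bit 4 = 1  t=0,i=14
  ...## -> .   bit 3 = 0  t=0,i=5
  ...#. -> .   bit 2 = 0  t=2,i=9
  ....# -> #   bit 1 = 1  t=1,i=0
  ..... -> .   bit 0 = 0  t=1,i=20
  bits 01111111000110101001001111110010 = 2132448242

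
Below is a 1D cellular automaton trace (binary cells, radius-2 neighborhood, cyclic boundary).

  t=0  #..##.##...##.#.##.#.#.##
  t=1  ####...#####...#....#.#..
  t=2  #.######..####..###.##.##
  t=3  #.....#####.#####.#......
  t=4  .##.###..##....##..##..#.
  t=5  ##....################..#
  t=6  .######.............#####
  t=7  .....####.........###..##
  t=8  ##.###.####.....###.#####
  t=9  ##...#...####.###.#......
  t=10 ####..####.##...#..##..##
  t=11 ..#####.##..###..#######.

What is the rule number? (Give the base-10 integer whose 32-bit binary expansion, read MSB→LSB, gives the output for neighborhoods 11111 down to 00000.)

1930108906

  nb #####: next=.  (t=1,i=9, bit31=0)
  nb ####.: next=#  (t=1,i=2, bit30=1)
  nb ###.#: next=#  (t=2,i=0, bit29=1)
  nb ###..: next=#  (t=0,i=0, bit28=1)
  nb ##.##: next=.  (t=0,i=5, bit27=0)
  nb ##.#.: next=.  (t=0,i=13, bit26=0)
  nb ##..#: next=#  (t=0,i=1, bit25=1)
  nb ##...: next=#  (t=0,i=8, bit24=1)
  nb #.###: next=.  (t=0,i=23, bit23=0)
  nb #.##.: next=.  (t=0,i=6, bit22=0)
  nb #.#.#: next=.  (t=0,i=14, bit21=0)
  nb #.#..: next=.  (t=1,i=22, bit20=0)
  nb #..##: next=#  (t=0,i=2, bit19=1)
  nb #..#.: next=.  (t=4,i=22, bit18=0)
  nb #...#: next=#  (t=0,i=9, bit17=1)
  nb #....: next=#  (t=1,i=17, bit16=1)
  nb .####: next=.  (t=1,i=1, bit15=0)
  nb .###.: next=.  (t=0,i=24, bit14=0)
  nb .##.#: next=.  (t=0,i=4, bit13=0)
  nb .##..: next=#  (t=0,i=7, bit12=1)
  nb .#.##: next=#  (t=0,i=15, bit11=1)
  nb .#.#.: next=#  (t=0,i=20, bit10=1)
  nb .#..#: next=#  (t=1,i=23, bit9=1)
  nb .#...: next=#  (t=1,i=16, bit8=1)
  nb ..###: next=#  (t=1,i=0, bit7=1)
  nb ..##.: next=#  (t=0,i=3, bit6=1)
  nb ..#.#: next=#  (t=1,i=20, bit5=1)
  nb ..#..: next=.  (t=1,i=15, bit4=0)
  nb ...##: next=#  (t=0,i=10, bit3=1)
  nb ...#.: next=.  (t=1,i=14, bit2=0)
  nb ....#: next=#  (t=1,i=18, bit1=1)
  nb .....: next=.  (t=3,i=3, bit0=0)
  bits 01110011000010110001111111101010 = 1930108906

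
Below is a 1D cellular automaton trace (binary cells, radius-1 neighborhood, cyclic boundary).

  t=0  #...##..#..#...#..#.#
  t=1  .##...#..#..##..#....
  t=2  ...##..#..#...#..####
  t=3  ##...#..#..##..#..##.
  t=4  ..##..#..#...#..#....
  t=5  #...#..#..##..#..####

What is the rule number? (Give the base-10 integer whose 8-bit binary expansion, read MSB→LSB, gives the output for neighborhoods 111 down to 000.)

  ###|#  b7=1 t=2,i=18
  ##.|.  b6=0 t=0,i=0
  #.#|.  b5=0 t=0,i=19
  #..|#  b4=1 t=0,i=1
  .##|.  b3=0 t=0,i=4
  .#.|.  b2=0 t=0,i=8
  ..#|.  b1=0 t=0,i=3
  ...|#  b0=1 t=0,i=2
  bits 10010001 = 145

145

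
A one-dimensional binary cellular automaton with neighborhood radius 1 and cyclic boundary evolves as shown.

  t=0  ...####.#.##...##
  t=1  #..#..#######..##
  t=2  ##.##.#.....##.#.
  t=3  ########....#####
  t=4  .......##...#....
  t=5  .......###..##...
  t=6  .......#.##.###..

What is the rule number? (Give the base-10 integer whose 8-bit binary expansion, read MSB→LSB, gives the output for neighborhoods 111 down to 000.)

124

  ### -> .   bit 7 = 0  t=0,i=4
  ##. -> #   bit 6 = 1  t=0,i=6
  #.# -> #   bit 5 = 1  t=0,i=7
  #.. -> #   bit 4 = 1  t=0,i=0
  .## -> #   bit 3 = 1  t=0,i=3
  .#. -> #   bit 2 = 1  t=0,i=8
  ..# -> .   bit 1 = 0  t=0,i=2
  ... -> .   bit 0 = 0  t=0,i=1
  bits 01111100 = 124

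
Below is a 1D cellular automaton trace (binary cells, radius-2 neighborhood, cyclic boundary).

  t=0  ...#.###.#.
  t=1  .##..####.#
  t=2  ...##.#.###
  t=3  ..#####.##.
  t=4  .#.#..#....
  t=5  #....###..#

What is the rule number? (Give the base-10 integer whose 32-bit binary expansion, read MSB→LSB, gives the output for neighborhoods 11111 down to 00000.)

  #####|.  b31=0 t=3,i=4
  ####.|.  b30=0 t=1,i=7
  ###.#|#  b29=1 t=0,i=7
  ###..|.  b28=0 t=2,i=10
  ##.##|.  b27=0 t=3,i=7
  ##.#.|#  b26=1 t=0,i=8
  ##..#|#  b25=1 t=1,i=3
  ##...|.  b24=0 t=2,i=0
  #.###|#  b23=1 t=0,i=5
  #.##.|.  b22=0 t=1,i=1
  #.#.#|#  b21=1 t=1,i=10
  #.#..|.  b20=0 t=0,i=9
  #..##|#  b19=1 t=1,i=4
  #..#.|#  b18=1 t=4,i=5
  #...#|.  b17=0 t=2,i=1
  #....|.  b16=0 t=0,i=0
  .####|#  b15=1 t=1,i=6
  .###.|#  b14=1 t=0,i=6
  .##.#|#  b13=1 t=2,i=4
  .##..|.  b12=0 t=1,i=2
  .#.##|.  b11=0 t=0,i=4
  .#.#.|.  b10=0 t=4,i=2
  .#..#|.  b9=0 t=4,i=4
  .#...|#  b8=1 t=0,i=10
  ..###|.  b7=0 t=1,i=5
  ..##.|#  b6=1 t=2,i=3
  ..#.#|.  b5=0 t=0,i=3
  ..#..|#  b4=1 t=4,i=6
  ...##|#  b3=1 t=2,i=2
  ...#.|#  b2=1 t=0,i=2
  ....#|#  b1=1 t=0,i=1
  .....|.  b0=0 t=4,i=9
  bits 00100110101011001110000101011110 = 648864094

648864094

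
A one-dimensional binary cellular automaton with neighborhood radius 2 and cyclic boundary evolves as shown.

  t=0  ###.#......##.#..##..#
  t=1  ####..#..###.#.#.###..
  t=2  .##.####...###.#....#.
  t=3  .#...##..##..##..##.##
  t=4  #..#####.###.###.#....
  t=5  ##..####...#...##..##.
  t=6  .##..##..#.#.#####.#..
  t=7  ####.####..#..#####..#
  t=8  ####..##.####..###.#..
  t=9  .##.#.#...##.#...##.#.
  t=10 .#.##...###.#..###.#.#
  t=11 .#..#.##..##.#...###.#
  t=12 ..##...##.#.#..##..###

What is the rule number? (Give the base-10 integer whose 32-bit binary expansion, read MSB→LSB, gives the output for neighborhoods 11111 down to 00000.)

  [31] ##### => #  t=4,i=5
  [30] ####. => #  t=0,i=1
  [29] ###.# => #  t=0,i=2
  [28] ###.. => .  t=1,i=3
  [27] ##.## => .  t=2,i=3
  [26] ##.#. => #  t=0,i=3
  [25] ##..# => #  t=0,i=19
  [24] ##... => .  t=2,i=8
  [23] #.### => .  t=1,i=17
  [22] #.##. => .  t=3,i=20
  [21] #.#.# => #  t=1,i=13
  [20] #.#.. => .  t=0,i=4
  [19] #..## => .  t=0,i=16
  [18] #..#. => #  t=1,i=5
  [17] #...# => #  t=2,i=9
  [16] #.... => #  t=0,i=6
  [15] .#### => #  t=0,i=0
  [14] .###. => .  t=1,i=10
  [13] .##.# => .  t=0,i=12
  [12] .##.. => #  t=0,i=18
  [11] .#.## => .  t=1,i=16
  [10] .#.#. => .  t=1,i=14
  [9] .#..# => #  t=0,i=15
  [8] .#... => .  t=0,i=5
  [7] ..### => .  t=0,i=21
  [6] ..##. => #  t=0,i=11
  [5] ..#.# => .  t=6,i=9
  [4] ..#.. => #  t=1,i=6
  [3] ...## => #  t=0,i=10
  [2] ...#. => .  t=2,i=19
  [1] ....# => #  t=0,i=9
  [0] ..... => .  t=0,i=7
  bits 11100110001001111001001001011010 = 3861353050

3861353050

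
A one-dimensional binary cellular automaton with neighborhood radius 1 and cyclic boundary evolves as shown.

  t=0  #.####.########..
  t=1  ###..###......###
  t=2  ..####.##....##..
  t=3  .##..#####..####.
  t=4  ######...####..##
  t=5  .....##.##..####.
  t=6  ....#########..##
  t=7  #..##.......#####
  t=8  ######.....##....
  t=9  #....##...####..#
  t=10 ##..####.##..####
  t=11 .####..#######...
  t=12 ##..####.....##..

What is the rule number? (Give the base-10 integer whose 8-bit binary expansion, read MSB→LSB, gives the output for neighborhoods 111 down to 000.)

126

  ###|.  b7=0 t=0,i=3
  ##.|#  b6=1 t=0,i=5
  #.#|#  b5=1 t=0,i=1
  #..|#  b4=1 t=0,i=15
  .##|#  b3=1 t=0,i=2
  .#.|#  b2=1 t=0,i=0
  ..#|#  b1=1 t=0,i=16
  ...|.  b0=0 t=1,i=9
  bits 01111110 = 126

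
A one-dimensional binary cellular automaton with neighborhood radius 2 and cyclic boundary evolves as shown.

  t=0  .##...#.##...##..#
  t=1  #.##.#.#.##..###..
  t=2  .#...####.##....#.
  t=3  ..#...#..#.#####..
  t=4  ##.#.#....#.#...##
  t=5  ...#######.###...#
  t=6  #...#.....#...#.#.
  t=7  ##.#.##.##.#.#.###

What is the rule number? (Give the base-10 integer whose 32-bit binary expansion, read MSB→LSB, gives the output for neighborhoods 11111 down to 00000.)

187800902

  ##### -> .   bit 31 = 0  t=3,i=13
  ####. -> .   bit 30 = 0  t=2,i=7
  ###.# -> .   bit 29 = 0  t=2,i=8
  ###.. -> .   bit 28 = 0  t=1,i=15
  ##.## -> #   bit 27 = 1  t=2,i=9
  ##.#. -> .   bit 26 = 0  t=1,i=4
  ##..# -> #   bit 25 = 1  t=0,i=15
  ##... -> #   bit 24 = 1  t=0,i=3
  #.### -> .   bit 23 = 0  t=3,i=11
  #.##. -> .   bit 22 = 0  t=0,i=1
  #.#.# -> #   bit 21 = 1  t=1,i=5
  #.#.. -> #   bit 20 = 1  t=4,i=5
  #..## -> .   bit 19 = 0  t=1,i=12
  #..#. -> .   bit 18 = 0  t=0,i=16
  #...# -> .   bit 17 = 0  t=0,i=4
  #.... -> #   bit 16 = 1  t=2,i=13
  .#### -> #   bit 15 = 1  t=2,i=6
  .###. -> .   bit 14 = 0  t=1,i=14
  .##.# -> .   bit 13 = 0  t=1,i=3
  .##.. -> #   bit 12 = 1  t=0,i=2
  .#.## -> #   bit 11 = 1  t=0,i=0
  .#.#. -> #   bit 10 = 1  t=1,i=6
  .#..# -> .   bit 9 = 0  t=2,i=17
  .#... -> #   bit 8 = 1  t=2,i=2
  ..### -> .   bit 7 = 0  t=1,i=13
  ..##. -> #   bit 6 = 1  t=0,i=13
  ..#.# -> .   bit 5 = 0  t=0,i=6
  ..#.. -> .   bit 4 = 0  t=2,i=1
  ...## -> .   bit 3 = 0  t=0,i=12
  ...#. -> #   bit 2 = 1  t=0,i=5
  ....# -> #   bit 1 = 1  t=2,i=14
  ..... -> .   bit 0 = 0  t=6,i=7
  bits 00001011001100011001110101000110 = 187800902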